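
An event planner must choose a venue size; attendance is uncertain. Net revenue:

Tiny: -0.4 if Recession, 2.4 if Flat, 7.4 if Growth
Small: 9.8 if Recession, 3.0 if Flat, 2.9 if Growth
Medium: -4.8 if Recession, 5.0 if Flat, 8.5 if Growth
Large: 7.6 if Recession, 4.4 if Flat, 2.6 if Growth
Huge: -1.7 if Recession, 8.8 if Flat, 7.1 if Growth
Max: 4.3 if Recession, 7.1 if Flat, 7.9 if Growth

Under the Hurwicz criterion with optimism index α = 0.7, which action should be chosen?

Tiny: 0.7·7.4 + 0.3·(-0.4) = 5.06
Small: 0.7·9.8 + 0.3·2.9 = 7.73
Medium: 0.7·8.5 + 0.3·(-4.8) = 4.51
Large: 0.7·7.6 + 0.3·2.6 = 6.1
Huge: 0.7·8.8 + 0.3·(-1.7) = 5.65
Max: 0.7·7.9 + 0.3·4.3 = 6.82
Highest Hurwicz score = 7.73 → Small.

Small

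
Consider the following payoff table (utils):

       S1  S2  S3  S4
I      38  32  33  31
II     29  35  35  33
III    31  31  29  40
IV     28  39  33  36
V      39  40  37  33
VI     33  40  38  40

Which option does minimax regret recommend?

VI

Column bests: S1=39, S2=40, S3=38, S4=40.
I regrets: 1, 8, 5, 9 → max 9
II regrets: 10, 5, 3, 7 → max 10
III regrets: 8, 9, 9, 0 → max 9
IV regrets: 11, 1, 5, 4 → max 11
V regrets: 0, 0, 1, 7 → max 7
VI regrets: 6, 0, 0, 0 → max 6
Smallest max regret = 6 → VI.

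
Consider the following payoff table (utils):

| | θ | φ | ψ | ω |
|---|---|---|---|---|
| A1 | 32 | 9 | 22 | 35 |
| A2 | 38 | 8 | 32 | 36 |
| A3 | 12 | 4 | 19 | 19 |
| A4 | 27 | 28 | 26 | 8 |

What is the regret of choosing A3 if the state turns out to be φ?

Best payoff under φ is 28.
Regret = 28 − 4 = 24.

24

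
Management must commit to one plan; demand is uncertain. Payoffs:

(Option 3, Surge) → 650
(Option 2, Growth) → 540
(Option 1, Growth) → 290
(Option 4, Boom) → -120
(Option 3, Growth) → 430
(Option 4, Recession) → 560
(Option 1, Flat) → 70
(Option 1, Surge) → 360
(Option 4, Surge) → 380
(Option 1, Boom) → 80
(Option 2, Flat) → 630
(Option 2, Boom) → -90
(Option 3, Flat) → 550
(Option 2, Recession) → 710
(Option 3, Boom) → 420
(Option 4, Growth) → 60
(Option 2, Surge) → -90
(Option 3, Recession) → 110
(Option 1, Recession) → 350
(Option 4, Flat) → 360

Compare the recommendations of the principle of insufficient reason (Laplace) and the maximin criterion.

laplace → Option 3; maximin → Option 3 (agree)

Row averages: Option 1=230, Option 2=340, Option 3=432, Option 4=248
Highest average = 432 → Option 3.
Row minima: Option 1=70, Option 2=-90, Option 3=110, Option 4=-120
Best worst-case = 110 → Option 3.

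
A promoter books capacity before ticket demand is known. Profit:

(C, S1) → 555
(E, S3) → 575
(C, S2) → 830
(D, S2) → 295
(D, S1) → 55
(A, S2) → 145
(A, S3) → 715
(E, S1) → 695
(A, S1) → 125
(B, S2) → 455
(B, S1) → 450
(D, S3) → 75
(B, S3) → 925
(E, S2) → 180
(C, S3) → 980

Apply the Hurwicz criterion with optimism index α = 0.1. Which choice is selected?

A: 0.1·715 + 0.9·125 = 184
B: 0.1·925 + 0.9·450 = 497.5
C: 0.1·980 + 0.9·555 = 597.5
D: 0.1·295 + 0.9·55 = 79
E: 0.1·695 + 0.9·180 = 231.5
Highest Hurwicz score = 597.5 → C.

C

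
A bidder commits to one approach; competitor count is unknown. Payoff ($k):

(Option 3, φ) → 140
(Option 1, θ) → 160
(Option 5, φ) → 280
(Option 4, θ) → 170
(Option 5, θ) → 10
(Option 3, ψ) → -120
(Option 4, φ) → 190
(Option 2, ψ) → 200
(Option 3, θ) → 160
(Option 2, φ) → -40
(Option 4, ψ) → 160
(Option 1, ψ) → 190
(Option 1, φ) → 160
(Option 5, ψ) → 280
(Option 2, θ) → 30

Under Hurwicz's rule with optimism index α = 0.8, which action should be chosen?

Option 5

Option 1: 0.8·190 + 0.2·160 = 184
Option 2: 0.8·200 + 0.2·(-40) = 152
Option 3: 0.8·160 + 0.2·(-120) = 104
Option 4: 0.8·190 + 0.2·160 = 184
Option 5: 0.8·280 + 0.2·10 = 226
Highest Hurwicz score = 226 → Option 5.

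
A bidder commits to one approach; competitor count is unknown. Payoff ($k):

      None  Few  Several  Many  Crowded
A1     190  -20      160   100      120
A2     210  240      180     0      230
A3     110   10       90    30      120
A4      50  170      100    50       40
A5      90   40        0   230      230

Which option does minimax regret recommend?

A4

Column bests: None=210, Few=240, Several=180, Many=230, Crowded=230.
A1 regrets: 20, 260, 20, 130, 110 → max 260
A2 regrets: 0, 0, 0, 230, 0 → max 230
A3 regrets: 100, 230, 90, 200, 110 → max 230
A4 regrets: 160, 70, 80, 180, 190 → max 190
A5 regrets: 120, 200, 180, 0, 0 → max 200
Smallest max regret = 190 → A4.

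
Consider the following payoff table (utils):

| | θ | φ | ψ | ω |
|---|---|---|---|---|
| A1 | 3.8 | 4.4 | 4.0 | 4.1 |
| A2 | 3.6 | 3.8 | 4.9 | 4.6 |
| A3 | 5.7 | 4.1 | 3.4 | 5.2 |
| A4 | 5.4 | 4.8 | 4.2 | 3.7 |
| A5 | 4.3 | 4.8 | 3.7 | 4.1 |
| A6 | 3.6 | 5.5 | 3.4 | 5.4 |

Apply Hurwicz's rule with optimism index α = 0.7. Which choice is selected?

A3

A1: 0.7·4.4 + 0.3·3.8 = 4.22
A2: 0.7·4.9 + 0.3·3.6 = 4.51
A3: 0.7·5.7 + 0.3·3.4 = 5.01
A4: 0.7·5.4 + 0.3·3.7 = 4.89
A5: 0.7·4.8 + 0.3·3.7 = 4.47
A6: 0.7·5.5 + 0.3·3.4 = 4.87
Highest Hurwicz score = 5.01 → A3.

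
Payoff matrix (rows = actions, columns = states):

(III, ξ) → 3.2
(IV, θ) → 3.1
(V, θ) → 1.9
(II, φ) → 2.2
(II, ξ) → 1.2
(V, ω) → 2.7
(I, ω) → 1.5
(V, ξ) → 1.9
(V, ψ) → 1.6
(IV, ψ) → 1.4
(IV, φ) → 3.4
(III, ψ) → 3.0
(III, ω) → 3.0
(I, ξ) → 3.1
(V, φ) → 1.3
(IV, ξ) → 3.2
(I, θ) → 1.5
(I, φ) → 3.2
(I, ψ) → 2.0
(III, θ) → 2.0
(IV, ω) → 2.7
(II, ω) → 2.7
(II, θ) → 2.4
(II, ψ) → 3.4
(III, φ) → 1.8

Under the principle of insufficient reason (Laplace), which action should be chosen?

IV

Row averages: I=2.26, II=2.38, III=2.6, IV=2.76, V=1.88
Highest average = 2.76 → IV.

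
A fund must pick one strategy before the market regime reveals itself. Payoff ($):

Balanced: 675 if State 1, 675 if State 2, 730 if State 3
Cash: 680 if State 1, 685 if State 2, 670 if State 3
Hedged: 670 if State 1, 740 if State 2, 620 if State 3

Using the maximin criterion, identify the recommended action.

Balanced

Row minima: Balanced=675, Cash=670, Hedged=620
Best worst-case = 675 → Balanced.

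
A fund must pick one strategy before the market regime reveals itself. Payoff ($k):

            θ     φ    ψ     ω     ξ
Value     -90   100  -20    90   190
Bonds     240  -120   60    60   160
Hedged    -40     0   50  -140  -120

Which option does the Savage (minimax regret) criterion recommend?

Bonds

Column bests: θ=240, φ=100, ψ=60, ω=90, ξ=190.
Value regrets: 330, 0, 80, 0, 0 → max 330
Bonds regrets: 0, 220, 0, 30, 30 → max 220
Hedged regrets: 280, 100, 10, 230, 310 → max 310
Smallest max regret = 220 → Bonds.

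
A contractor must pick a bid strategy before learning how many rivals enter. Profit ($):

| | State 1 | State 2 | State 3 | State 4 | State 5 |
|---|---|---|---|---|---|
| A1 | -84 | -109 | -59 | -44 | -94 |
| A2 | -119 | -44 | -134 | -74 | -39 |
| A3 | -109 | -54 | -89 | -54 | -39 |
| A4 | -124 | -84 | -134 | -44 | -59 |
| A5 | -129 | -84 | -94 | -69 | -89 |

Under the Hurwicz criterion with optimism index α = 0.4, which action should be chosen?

A3

A1: 0.4·(-44) + 0.6·(-109) = -83
A2: 0.4·(-39) + 0.6·(-134) = -96
A3: 0.4·(-39) + 0.6·(-109) = -81
A4: 0.4·(-44) + 0.6·(-134) = -98
A5: 0.4·(-69) + 0.6·(-129) = -105
Highest Hurwicz score = -81 → A3.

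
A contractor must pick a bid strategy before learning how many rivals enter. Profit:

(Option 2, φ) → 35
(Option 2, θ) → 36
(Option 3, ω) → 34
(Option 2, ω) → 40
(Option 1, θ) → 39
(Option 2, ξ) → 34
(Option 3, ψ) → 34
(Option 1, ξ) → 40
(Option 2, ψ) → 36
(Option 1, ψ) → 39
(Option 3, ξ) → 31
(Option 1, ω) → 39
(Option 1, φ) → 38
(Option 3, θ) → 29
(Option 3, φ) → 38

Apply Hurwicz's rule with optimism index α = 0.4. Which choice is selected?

Option 1: 0.4·40 + 0.6·38 = 38.8
Option 2: 0.4·40 + 0.6·34 = 36.4
Option 3: 0.4·38 + 0.6·29 = 32.6
Highest Hurwicz score = 38.8 → Option 1.

Option 1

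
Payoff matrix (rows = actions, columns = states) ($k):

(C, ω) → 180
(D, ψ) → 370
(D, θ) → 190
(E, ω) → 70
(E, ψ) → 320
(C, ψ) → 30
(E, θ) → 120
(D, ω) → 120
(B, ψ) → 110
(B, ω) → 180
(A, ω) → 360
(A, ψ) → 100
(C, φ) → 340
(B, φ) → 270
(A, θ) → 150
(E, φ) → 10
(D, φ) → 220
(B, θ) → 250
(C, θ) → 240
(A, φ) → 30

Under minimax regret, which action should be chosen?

D

Column bests: θ=250, φ=340, ψ=370, ω=360.
A regrets: 100, 310, 270, 0 → max 310
B regrets: 0, 70, 260, 180 → max 260
C regrets: 10, 0, 340, 180 → max 340
D regrets: 60, 120, 0, 240 → max 240
E regrets: 130, 330, 50, 290 → max 330
Smallest max regret = 240 → D.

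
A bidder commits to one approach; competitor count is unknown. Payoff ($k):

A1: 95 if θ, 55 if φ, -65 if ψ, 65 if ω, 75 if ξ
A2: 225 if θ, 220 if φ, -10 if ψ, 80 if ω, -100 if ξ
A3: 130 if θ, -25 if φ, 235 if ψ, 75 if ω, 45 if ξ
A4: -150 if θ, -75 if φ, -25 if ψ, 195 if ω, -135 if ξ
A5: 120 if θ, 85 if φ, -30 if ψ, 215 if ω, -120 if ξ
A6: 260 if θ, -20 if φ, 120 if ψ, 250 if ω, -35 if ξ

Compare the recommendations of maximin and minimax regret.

maximin → A3; minimax regret → A6 (disagree)

Row minima: A1=-65, A2=-100, A3=-25, A4=-150, A5=-120, A6=-35
Best worst-case = -25 → A3.
Column bests: θ=260, φ=220, ψ=235, ω=250, ξ=75.
A1 regrets: 165, 165, 300, 185, 0 → max 300
A2 regrets: 35, 0, 245, 170, 175 → max 245
A3 regrets: 130, 245, 0, 175, 30 → max 245
A4 regrets: 410, 295, 260, 55, 210 → max 410
A5 regrets: 140, 135, 265, 35, 195 → max 265
A6 regrets: 0, 240, 115, 0, 110 → max 240
Smallest max regret = 240 → A6.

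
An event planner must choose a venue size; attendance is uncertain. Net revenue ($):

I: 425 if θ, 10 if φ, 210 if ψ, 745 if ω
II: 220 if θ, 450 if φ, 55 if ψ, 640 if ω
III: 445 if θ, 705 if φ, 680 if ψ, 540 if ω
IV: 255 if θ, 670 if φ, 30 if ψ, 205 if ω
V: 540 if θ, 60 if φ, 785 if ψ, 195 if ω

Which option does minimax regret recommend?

III

Column bests: θ=540, φ=705, ψ=785, ω=745.
I regrets: 115, 695, 575, 0 → max 695
II regrets: 320, 255, 730, 105 → max 730
III regrets: 95, 0, 105, 205 → max 205
IV regrets: 285, 35, 755, 540 → max 755
V regrets: 0, 645, 0, 550 → max 645
Smallest max regret = 205 → III.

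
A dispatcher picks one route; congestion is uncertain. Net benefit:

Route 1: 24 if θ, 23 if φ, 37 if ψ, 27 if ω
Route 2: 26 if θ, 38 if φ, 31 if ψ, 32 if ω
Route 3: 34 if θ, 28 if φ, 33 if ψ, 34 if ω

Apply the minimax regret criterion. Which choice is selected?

Route 2

Column bests: θ=34, φ=38, ψ=37, ω=34.
Route 1 regrets: 10, 15, 0, 7 → max 15
Route 2 regrets: 8, 0, 6, 2 → max 8
Route 3 regrets: 0, 10, 4, 0 → max 10
Smallest max regret = 8 → Route 2.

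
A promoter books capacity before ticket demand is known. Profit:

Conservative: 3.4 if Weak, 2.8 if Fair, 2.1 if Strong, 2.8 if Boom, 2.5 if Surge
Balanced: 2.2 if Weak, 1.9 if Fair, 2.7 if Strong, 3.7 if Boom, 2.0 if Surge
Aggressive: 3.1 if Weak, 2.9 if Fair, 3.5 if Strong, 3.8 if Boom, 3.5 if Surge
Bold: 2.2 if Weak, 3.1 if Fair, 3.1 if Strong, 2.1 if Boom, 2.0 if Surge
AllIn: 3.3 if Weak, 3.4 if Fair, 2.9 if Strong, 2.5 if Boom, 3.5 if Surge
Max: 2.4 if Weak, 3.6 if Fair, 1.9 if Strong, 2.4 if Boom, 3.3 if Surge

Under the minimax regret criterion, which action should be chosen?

Aggressive

Column bests: Weak=3.4, Fair=3.6, Strong=3.5, Boom=3.8, Surge=3.5.
Conservative regrets: 0.0, 0.8, 1.4, 1.0, 1.0 → max 1.4
Balanced regrets: 1.2, 1.7, 0.8, 0.1, 1.5 → max 1.7
Aggressive regrets: 0.3, 0.7, 0.0, 0.0, 0.0 → max 0.7
Bold regrets: 1.2, 0.5, 0.4, 1.7, 1.5 → max 1.7
AllIn regrets: 0.1, 0.2, 0.6, 1.3, 0.0 → max 1.3
Max regrets: 1.0, 0.0, 1.6, 1.4, 0.2 → max 1.6
Smallest max regret = 0.7 → Aggressive.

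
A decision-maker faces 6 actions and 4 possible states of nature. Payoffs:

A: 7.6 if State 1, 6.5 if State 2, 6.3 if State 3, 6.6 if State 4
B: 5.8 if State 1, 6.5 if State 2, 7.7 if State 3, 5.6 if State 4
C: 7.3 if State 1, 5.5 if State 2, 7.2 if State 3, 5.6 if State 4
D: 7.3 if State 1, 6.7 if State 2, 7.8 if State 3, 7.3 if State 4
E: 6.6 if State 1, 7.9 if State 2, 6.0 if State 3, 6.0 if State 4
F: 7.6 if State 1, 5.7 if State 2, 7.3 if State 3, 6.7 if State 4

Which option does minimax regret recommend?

D

Column bests: State 1=7.6, State 2=7.9, State 3=7.8, State 4=7.3.
A regrets: 0.0, 1.4, 1.5, 0.7 → max 1.5
B regrets: 1.8, 1.4, 0.1, 1.7 → max 1.8
C regrets: 0.3, 2.4, 0.6, 1.7 → max 2.4
D regrets: 0.3, 1.2, 0.0, 0.0 → max 1.2
E regrets: 1.0, 0.0, 1.8, 1.3 → max 1.8
F regrets: 0.0, 2.2, 0.5, 0.6 → max 2.2
Smallest max regret = 1.2 → D.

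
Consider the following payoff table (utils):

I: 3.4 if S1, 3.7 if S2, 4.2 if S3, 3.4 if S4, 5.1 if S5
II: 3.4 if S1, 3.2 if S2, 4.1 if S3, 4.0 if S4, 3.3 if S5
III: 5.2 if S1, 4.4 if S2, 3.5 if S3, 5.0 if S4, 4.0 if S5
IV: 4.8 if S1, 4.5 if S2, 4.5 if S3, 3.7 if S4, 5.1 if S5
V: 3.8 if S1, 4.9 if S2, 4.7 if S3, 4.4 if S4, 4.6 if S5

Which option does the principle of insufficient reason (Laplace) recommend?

Row averages: I=3.96, II=3.6, III=4.42, IV=4.52, V=4.48
Highest average = 4.52 → IV.

IV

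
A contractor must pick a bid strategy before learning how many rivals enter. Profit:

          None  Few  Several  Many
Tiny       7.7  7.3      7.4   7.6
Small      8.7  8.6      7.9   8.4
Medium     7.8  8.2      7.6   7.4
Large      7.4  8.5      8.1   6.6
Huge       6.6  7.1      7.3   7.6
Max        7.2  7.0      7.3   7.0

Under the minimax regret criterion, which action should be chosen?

Small

Column bests: None=8.7, Few=8.6, Several=8.1, Many=8.4.
Tiny regrets: 1.0, 1.3, 0.7, 0.8 → max 1.3
Small regrets: 0.0, 0.0, 0.2, 0.0 → max 0.2
Medium regrets: 0.9, 0.4, 0.5, 1.0 → max 1.0
Large regrets: 1.3, 0.1, 0.0, 1.8 → max 1.8
Huge regrets: 2.1, 1.5, 0.8, 0.8 → max 2.1
Max regrets: 1.5, 1.6, 0.8, 1.4 → max 1.6
Smallest max regret = 0.2 → Small.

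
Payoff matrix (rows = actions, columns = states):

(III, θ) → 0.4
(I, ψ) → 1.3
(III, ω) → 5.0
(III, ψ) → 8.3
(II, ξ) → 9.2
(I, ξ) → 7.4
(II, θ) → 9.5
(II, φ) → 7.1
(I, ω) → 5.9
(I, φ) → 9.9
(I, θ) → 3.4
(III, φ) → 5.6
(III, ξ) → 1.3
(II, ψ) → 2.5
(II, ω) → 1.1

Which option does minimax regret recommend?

II

Column bests: θ=9.5, φ=9.9, ψ=8.3, ω=5.9, ξ=9.2.
I regrets: 6.1, 0.0, 7.0, 0.0, 1.8 → max 7.0
II regrets: 0.0, 2.8, 5.8, 4.8, 0.0 → max 5.8
III regrets: 9.1, 4.3, 0.0, 0.9, 7.9 → max 9.1
Smallest max regret = 5.8 → II.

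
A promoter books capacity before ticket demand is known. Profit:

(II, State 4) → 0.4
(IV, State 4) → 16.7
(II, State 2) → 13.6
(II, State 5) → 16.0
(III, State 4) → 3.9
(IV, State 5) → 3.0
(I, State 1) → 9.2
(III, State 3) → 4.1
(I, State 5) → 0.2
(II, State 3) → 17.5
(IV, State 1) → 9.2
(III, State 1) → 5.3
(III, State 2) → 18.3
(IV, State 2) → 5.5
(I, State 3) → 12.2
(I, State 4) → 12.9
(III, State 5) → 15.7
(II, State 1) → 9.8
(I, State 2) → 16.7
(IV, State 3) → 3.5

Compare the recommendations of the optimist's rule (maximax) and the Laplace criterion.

Row maxima: I=16.7, II=17.5, III=18.3, IV=16.7
Best best-case = 18.3 → III.
Row averages: I=10.24, II=11.46, III=9.46, IV=7.58
Highest average = 11.46 → II.

maximax → III; laplace → II (disagree)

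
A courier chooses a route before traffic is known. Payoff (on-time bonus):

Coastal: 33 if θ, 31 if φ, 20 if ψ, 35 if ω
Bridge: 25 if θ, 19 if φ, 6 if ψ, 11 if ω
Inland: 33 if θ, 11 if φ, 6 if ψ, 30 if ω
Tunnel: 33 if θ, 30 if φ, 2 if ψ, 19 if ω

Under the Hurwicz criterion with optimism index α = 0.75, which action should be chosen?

Coastal

Coastal: 0.75·35 + 0.25·20 = 31.25
Bridge: 0.75·25 + 0.25·6 = 20.25
Inland: 0.75·33 + 0.25·6 = 26.25
Tunnel: 0.75·33 + 0.25·2 = 25.25
Highest Hurwicz score = 31.25 → Coastal.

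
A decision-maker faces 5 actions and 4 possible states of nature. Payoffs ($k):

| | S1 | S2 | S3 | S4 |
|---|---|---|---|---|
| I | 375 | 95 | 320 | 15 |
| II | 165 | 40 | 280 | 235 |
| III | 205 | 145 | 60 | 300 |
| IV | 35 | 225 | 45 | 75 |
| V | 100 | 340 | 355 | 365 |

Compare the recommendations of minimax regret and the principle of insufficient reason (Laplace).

minimax regret → V; laplace → V (agree)

Column bests: S1=375, S2=340, S3=355, S4=365.
I regrets: 0, 245, 35, 350 → max 350
II regrets: 210, 300, 75, 130 → max 300
III regrets: 170, 195, 295, 65 → max 295
IV regrets: 340, 115, 310, 290 → max 340
V regrets: 275, 0, 0, 0 → max 275
Smallest max regret = 275 → V.
Row averages: I=201.25, II=180, III=177.5, IV=95, V=290
Highest average = 290 → V.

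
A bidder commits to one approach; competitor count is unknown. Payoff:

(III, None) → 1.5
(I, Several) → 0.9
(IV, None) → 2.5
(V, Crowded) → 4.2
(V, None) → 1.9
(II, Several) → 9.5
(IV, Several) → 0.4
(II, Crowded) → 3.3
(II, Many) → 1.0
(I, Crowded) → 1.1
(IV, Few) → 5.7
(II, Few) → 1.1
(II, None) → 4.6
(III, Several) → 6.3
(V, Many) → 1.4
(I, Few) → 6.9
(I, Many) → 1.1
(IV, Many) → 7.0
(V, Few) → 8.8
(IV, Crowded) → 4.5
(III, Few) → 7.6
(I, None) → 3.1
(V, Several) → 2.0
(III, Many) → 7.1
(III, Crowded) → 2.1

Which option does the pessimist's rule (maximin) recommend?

Row minima: I=0.9, II=1.0, III=1.5, IV=0.4, V=1.4
Best worst-case = 1.5 → III.

III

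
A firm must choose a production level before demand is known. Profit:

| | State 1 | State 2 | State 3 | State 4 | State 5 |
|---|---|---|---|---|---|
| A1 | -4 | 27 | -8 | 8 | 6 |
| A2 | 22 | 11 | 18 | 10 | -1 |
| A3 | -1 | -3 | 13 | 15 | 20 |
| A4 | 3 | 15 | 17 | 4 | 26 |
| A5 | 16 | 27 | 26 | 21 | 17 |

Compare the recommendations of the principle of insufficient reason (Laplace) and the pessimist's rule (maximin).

laplace → A5; maximin → A5 (agree)

Row averages: A1=5.8, A2=12, A3=8.8, A4=13, A5=21.4
Highest average = 21.4 → A5.
Row minima: A1=-8, A2=-1, A3=-3, A4=3, A5=16
Best worst-case = 16 → A5.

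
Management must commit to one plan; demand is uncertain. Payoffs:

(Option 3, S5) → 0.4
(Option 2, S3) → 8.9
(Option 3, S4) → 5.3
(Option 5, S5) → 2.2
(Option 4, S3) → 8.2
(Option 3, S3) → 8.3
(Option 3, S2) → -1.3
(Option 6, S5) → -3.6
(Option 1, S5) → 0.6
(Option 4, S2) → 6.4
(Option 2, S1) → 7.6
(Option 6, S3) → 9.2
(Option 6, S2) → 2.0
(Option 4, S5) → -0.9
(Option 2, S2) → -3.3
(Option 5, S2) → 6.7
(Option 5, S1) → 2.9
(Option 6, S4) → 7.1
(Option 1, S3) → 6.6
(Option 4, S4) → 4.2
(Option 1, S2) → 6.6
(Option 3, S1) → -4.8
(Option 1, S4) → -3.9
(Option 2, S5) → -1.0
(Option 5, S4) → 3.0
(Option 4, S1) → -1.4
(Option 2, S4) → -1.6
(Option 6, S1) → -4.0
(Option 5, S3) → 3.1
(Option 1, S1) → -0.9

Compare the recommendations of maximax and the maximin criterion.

maximax → Option 6; maximin → Option 5 (disagree)

Row maxima: Option 1=6.6, Option 2=8.9, Option 3=8.3, Option 4=8.2, Option 5=6.7, Option 6=9.2
Best best-case = 9.2 → Option 6.
Row minima: Option 1=-3.9, Option 2=-3.3, Option 3=-4.8, Option 4=-1.4, Option 5=2.2, Option 6=-4.0
Best worst-case = 2.2 → Option 5.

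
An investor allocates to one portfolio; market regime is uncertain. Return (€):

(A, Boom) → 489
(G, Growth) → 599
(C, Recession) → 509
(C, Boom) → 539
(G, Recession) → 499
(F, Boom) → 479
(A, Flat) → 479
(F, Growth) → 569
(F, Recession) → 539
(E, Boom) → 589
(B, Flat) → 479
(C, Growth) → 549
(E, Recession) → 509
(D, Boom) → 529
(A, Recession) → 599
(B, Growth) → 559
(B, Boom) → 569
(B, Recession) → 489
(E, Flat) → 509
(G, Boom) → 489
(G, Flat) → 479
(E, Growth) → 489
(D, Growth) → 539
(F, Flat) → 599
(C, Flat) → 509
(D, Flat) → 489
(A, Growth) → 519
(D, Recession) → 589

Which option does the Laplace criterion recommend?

F

Row averages: A=521.5, B=524, C=526.5, D=536.5, E=524, F=546.5, G=516.5
Highest average = 546.5 → F.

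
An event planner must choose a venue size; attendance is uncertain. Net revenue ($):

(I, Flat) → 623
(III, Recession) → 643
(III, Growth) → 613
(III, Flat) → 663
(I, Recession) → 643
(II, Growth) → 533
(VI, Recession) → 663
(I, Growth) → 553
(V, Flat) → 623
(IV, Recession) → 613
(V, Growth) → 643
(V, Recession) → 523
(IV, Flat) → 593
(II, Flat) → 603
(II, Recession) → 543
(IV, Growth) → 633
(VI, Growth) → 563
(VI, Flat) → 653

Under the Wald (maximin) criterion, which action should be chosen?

Row minima: I=553, II=533, III=613, IV=593, V=523, VI=563
Best worst-case = 613 → III.

III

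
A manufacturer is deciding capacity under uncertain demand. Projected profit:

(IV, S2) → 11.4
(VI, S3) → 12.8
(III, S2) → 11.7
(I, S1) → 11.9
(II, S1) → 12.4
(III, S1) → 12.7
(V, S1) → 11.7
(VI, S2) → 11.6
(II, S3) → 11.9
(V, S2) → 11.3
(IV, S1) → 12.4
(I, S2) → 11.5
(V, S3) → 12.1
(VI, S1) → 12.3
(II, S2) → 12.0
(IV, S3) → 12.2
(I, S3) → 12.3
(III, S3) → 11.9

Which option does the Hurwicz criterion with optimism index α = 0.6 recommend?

I: 0.6·12.3 + 0.4·11.5 = 11.98
II: 0.6·12.4 + 0.4·11.9 = 12.2
III: 0.6·12.7 + 0.4·11.7 = 12.3
IV: 0.6·12.4 + 0.4·11.4 = 12
V: 0.6·12.1 + 0.4·11.3 = 11.78
VI: 0.6·12.8 + 0.4·11.6 = 12.32
Highest Hurwicz score = 12.32 → VI.

VI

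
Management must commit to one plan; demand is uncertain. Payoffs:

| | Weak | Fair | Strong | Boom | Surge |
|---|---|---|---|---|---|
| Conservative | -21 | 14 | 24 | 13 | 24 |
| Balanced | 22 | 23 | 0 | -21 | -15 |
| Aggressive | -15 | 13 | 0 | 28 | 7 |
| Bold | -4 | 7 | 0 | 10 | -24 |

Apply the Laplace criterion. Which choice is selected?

Row averages: Conservative=10.8, Balanced=1.8, Aggressive=6.6, Bold=-2.2
Highest average = 10.8 → Conservative.

Conservative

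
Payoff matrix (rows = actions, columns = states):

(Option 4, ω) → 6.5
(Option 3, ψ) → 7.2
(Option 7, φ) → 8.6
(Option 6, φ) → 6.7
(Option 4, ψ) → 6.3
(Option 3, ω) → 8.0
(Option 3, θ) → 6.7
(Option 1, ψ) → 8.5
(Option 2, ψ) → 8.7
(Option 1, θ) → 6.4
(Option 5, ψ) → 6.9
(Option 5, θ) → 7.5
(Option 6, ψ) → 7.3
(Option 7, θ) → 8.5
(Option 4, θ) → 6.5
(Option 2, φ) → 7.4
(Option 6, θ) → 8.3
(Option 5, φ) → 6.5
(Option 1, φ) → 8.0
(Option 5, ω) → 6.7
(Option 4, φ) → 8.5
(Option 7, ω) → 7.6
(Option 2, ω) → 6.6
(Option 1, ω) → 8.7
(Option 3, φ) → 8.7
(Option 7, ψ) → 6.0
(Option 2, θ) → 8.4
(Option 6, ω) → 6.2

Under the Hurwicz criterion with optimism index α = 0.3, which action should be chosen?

Option 1: 0.3·8.7 + 0.7·6.4 = 7.09
Option 2: 0.3·8.7 + 0.7·6.6 = 7.23
Option 3: 0.3·8.7 + 0.7·6.7 = 7.3
Option 4: 0.3·8.5 + 0.7·6.3 = 6.96
Option 5: 0.3·7.5 + 0.7·6.5 = 6.8
Option 6: 0.3·8.3 + 0.7·6.2 = 6.83
Option 7: 0.3·8.6 + 0.7·6.0 = 6.78
Highest Hurwicz score = 7.3 → Option 3.

Option 3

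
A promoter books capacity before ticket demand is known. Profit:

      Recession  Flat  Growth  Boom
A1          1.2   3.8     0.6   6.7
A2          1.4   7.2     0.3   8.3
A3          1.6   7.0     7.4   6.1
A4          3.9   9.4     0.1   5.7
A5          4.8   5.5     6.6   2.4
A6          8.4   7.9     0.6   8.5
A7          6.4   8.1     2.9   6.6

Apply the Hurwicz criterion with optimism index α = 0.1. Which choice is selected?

A7

A1: 0.1·6.7 + 0.9·0.6 = 1.21
A2: 0.1·8.3 + 0.9·0.3 = 1.1
A3: 0.1·7.4 + 0.9·1.6 = 2.18
A4: 0.1·9.4 + 0.9·0.1 = 1.03
A5: 0.1·6.6 + 0.9·2.4 = 2.82
A6: 0.1·8.5 + 0.9·0.6 = 1.39
A7: 0.1·8.1 + 0.9·2.9 = 3.42
Highest Hurwicz score = 3.42 → A7.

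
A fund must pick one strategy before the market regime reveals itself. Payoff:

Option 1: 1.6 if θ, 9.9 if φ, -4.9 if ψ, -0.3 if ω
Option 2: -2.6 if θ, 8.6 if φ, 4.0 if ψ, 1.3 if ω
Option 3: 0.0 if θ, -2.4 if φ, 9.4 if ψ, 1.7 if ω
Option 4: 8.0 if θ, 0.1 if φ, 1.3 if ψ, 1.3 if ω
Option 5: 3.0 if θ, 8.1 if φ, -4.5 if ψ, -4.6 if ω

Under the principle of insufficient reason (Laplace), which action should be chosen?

Row averages: Option 1=1.575, Option 2=2.825, Option 3=2.175, Option 4=2.675, Option 5=0.5
Highest average = 2.825 → Option 2.

Option 2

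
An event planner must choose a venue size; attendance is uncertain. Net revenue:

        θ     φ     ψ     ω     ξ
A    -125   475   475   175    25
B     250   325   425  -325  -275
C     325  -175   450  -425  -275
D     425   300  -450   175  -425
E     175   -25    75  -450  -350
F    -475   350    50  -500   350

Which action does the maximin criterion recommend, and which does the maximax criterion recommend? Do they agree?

maximin → A; maximax → A (agree)

Row minima: A=-125, B=-325, C=-425, D=-450, E=-450, F=-500
Best worst-case = -125 → A.
Row maxima: A=475, B=425, C=450, D=425, E=175, F=350
Best best-case = 475 → A.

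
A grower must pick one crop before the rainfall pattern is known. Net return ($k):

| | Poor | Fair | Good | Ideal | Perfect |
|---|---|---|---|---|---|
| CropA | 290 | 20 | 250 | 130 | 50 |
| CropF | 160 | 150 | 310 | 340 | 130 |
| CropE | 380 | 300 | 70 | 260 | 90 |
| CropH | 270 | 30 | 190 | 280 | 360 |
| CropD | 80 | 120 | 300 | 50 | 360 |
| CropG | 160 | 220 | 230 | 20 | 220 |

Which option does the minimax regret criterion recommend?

Column bests: Poor=380, Fair=300, Good=310, Ideal=340, Perfect=360.
CropA regrets: 90, 280, 60, 210, 310 → max 310
CropF regrets: 220, 150, 0, 0, 230 → max 230
CropE regrets: 0, 0, 240, 80, 270 → max 270
CropH regrets: 110, 270, 120, 60, 0 → max 270
CropD regrets: 300, 180, 10, 290, 0 → max 300
CropG regrets: 220, 80, 80, 320, 140 → max 320
Smallest max regret = 230 → CropF.

CropF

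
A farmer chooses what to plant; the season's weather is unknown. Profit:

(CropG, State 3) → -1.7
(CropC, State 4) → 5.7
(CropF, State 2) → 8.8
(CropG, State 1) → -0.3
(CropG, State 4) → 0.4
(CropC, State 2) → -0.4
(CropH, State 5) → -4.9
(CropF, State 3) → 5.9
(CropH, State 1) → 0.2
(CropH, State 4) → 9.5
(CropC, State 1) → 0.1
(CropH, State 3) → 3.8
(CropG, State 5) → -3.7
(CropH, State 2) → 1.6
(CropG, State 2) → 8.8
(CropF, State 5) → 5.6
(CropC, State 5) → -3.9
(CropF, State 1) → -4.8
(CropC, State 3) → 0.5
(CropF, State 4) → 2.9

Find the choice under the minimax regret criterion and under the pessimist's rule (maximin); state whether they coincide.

Column bests: State 1=0.2, State 2=8.8, State 3=5.9, State 4=9.5, State 5=5.6.
CropH regrets: 0.0, 7.2, 2.1, 0.0, 10.5 → max 10.5
CropF regrets: 5.0, 0.0, 0.0, 6.6, 0.0 → max 6.6
CropC regrets: 0.1, 9.2, 5.4, 3.8, 9.5 → max 9.5
CropG regrets: 0.5, 0.0, 7.6, 9.1, 9.3 → max 9.3
Smallest max regret = 6.6 → CropF.
Row minima: CropH=-4.9, CropF=-4.8, CropC=-3.9, CropG=-3.7
Best worst-case = -3.7 → CropG.

minimax regret → CropF; maximin → CropG (disagree)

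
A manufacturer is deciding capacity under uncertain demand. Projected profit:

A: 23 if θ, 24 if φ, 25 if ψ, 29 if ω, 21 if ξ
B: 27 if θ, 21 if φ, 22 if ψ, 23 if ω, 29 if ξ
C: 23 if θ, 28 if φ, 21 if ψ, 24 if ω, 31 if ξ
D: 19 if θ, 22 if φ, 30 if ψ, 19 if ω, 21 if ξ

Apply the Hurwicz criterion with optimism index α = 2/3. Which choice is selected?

A: 2/3·29 + 1/3·21 = 79/3
B: 2/3·29 + 1/3·21 = 79/3
C: 2/3·31 + 1/3·21 = 83/3
D: 2/3·30 + 1/3·19 = 79/3
Highest Hurwicz score = 83/3 → C.

C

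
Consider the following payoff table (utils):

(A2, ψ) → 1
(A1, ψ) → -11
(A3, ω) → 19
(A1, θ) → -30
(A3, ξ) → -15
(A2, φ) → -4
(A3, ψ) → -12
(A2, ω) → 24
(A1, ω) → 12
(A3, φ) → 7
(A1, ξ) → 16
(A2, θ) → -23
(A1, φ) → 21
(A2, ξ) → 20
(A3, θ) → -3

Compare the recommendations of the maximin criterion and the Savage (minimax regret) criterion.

maximin → A3; minimax regret → A2 (disagree)

Row minima: A1=-30, A2=-23, A3=-15
Best worst-case = -15 → A3.
Column bests: θ=-3, φ=21, ψ=1, ω=24, ξ=20.
A1 regrets: 27, 0, 12, 12, 4 → max 27
A2 regrets: 20, 25, 0, 0, 0 → max 25
A3 regrets: 0, 14, 13, 5, 35 → max 35
Smallest max regret = 25 → A2.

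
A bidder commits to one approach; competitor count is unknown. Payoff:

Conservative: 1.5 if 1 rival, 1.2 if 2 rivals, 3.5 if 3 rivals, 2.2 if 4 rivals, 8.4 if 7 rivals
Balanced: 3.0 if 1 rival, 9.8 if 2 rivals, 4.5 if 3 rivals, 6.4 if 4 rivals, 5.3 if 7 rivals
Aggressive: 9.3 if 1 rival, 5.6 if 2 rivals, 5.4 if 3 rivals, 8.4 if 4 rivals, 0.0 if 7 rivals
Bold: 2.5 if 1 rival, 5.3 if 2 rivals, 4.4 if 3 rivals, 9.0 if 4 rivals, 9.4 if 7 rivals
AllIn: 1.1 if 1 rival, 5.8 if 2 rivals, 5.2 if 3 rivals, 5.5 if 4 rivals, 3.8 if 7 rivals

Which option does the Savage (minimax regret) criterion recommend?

Column bests: 1 rival=9.3, 2 rivals=9.8, 3 rivals=5.4, 4 rivals=9.0, 7 rivals=9.4.
Conservative regrets: 7.8, 8.6, 1.9, 6.8, 1.0 → max 8.6
Balanced regrets: 6.3, 0.0, 0.9, 2.6, 4.1 → max 6.3
Aggressive regrets: 0.0, 4.2, 0.0, 0.6, 9.4 → max 9.4
Bold regrets: 6.8, 4.5, 1.0, 0.0, 0.0 → max 6.8
AllIn regrets: 8.2, 4.0, 0.2, 3.5, 5.6 → max 8.2
Smallest max regret = 6.3 → Balanced.

Balanced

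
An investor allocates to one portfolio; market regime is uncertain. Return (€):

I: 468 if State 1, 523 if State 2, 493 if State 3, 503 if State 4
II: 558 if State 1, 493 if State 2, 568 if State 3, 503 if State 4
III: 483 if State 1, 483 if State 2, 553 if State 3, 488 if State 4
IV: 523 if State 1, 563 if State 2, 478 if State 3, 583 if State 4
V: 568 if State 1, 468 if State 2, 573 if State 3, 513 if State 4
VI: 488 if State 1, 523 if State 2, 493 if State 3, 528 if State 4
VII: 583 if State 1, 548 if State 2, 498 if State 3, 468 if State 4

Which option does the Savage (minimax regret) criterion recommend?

Column bests: State 1=583, State 2=563, State 3=573, State 4=583.
I regrets: 115, 40, 80, 80 → max 115
II regrets: 25, 70, 5, 80 → max 80
III regrets: 100, 80, 20, 95 → max 100
IV regrets: 60, 0, 95, 0 → max 95
V regrets: 15, 95, 0, 70 → max 95
VI regrets: 95, 40, 80, 55 → max 95
VII regrets: 0, 15, 75, 115 → max 115
Smallest max regret = 80 → II.

II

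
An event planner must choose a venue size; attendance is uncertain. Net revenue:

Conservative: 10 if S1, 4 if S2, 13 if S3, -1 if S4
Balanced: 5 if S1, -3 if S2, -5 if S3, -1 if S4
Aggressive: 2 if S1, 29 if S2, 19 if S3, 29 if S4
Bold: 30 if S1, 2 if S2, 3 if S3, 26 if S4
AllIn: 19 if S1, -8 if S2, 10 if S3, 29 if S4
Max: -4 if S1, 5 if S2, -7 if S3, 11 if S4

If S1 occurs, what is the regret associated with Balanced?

25

Best payoff under S1 is 30.
Regret = 30 − 5 = 25.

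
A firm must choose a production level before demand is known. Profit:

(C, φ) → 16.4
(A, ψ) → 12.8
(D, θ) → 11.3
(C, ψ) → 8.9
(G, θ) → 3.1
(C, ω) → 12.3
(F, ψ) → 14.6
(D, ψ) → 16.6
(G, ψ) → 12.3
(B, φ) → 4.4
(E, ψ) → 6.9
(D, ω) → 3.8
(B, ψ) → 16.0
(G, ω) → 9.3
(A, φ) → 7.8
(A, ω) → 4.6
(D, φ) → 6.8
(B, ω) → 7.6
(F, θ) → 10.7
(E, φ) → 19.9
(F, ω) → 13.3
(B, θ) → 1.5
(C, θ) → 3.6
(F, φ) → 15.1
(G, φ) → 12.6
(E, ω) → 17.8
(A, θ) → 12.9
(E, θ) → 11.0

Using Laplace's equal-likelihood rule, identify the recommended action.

E

Row averages: A=9.525, B=7.375, C=10.3, D=9.625, E=13.9, F=13.425, G=9.325
Highest average = 13.9 → E.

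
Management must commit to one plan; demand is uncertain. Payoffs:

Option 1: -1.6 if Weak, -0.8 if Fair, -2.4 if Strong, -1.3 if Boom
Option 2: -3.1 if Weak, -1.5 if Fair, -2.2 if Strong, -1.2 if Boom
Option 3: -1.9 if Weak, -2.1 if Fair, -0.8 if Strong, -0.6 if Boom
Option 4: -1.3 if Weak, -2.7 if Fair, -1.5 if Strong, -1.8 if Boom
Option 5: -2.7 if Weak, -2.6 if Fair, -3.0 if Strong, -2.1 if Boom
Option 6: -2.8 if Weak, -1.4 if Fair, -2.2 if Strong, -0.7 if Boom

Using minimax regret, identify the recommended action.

Column bests: Weak=-1.3, Fair=-0.8, Strong=-0.8, Boom=-0.6.
Option 1 regrets: 0.3, 0.0, 1.6, 0.7 → max 1.6
Option 2 regrets: 1.8, 0.7, 1.4, 0.6 → max 1.8
Option 3 regrets: 0.6, 1.3, 0.0, 0.0 → max 1.3
Option 4 regrets: 0.0, 1.9, 0.7, 1.2 → max 1.9
Option 5 regrets: 1.4, 1.8, 2.2, 1.5 → max 2.2
Option 6 regrets: 1.5, 0.6, 1.4, 0.1 → max 1.5
Smallest max regret = 1.3 → Option 3.

Option 3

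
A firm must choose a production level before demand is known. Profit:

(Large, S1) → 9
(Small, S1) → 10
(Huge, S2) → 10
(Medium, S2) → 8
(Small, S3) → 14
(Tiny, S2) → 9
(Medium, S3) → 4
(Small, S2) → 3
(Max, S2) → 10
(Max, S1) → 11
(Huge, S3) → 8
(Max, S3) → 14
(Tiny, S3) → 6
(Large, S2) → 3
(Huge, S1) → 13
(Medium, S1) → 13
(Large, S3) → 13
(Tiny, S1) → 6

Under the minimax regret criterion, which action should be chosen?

Column bests: S1=13, S2=10, S3=14.
Tiny regrets: 7, 1, 8 → max 8
Small regrets: 3, 7, 0 → max 7
Medium regrets: 0, 2, 10 → max 10
Large regrets: 4, 7, 1 → max 7
Huge regrets: 0, 0, 6 → max 6
Max regrets: 2, 0, 0 → max 2
Smallest max regret = 2 → Max.

Max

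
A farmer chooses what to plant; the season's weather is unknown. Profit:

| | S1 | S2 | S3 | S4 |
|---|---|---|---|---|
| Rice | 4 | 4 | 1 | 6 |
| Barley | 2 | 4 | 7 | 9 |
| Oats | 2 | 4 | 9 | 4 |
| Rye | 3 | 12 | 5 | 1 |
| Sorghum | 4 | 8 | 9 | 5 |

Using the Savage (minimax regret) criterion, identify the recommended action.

Sorghum

Column bests: S1=4, S2=12, S3=9, S4=9.
Rice regrets: 0, 8, 8, 3 → max 8
Barley regrets: 2, 8, 2, 0 → max 8
Oats regrets: 2, 8, 0, 5 → max 8
Rye regrets: 1, 0, 4, 8 → max 8
Sorghum regrets: 0, 4, 0, 4 → max 4
Smallest max regret = 4 → Sorghum.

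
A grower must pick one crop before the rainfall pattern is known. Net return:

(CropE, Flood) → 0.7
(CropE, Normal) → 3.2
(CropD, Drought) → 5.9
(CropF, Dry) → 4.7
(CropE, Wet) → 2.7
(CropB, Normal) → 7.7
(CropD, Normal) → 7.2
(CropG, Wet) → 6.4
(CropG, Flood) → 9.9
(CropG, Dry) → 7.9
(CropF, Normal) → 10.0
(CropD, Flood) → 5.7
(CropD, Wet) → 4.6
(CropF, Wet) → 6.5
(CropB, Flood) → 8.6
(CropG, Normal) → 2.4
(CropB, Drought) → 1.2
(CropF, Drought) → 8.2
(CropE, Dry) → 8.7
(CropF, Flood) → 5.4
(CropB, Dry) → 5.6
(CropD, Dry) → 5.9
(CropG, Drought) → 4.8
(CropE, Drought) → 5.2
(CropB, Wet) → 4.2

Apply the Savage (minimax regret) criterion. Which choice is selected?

Column bests: Drought=8.2, Dry=8.7, Normal=10.0, Wet=6.5, Flood=9.9.
CropB regrets: 7.0, 3.1, 2.3, 2.3, 1.3 → max 7.0
CropF regrets: 0.0, 4.0, 0.0, 0.0, 4.5 → max 4.5
CropD regrets: 2.3, 2.8, 2.8, 1.9, 4.2 → max 4.2
CropE regrets: 3.0, 0.0, 6.8, 3.8, 9.2 → max 9.2
CropG regrets: 3.4, 0.8, 7.6, 0.1, 0.0 → max 7.6
Smallest max regret = 4.2 → CropD.

CropD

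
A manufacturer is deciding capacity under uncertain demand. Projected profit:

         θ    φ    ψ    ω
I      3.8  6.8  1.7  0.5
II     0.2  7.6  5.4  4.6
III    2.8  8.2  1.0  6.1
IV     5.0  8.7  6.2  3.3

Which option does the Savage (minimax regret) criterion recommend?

Column bests: θ=5.0, φ=8.7, ψ=6.2, ω=6.1.
I regrets: 1.2, 1.9, 4.5, 5.6 → max 5.6
II regrets: 4.8, 1.1, 0.8, 1.5 → max 4.8
III regrets: 2.2, 0.5, 5.2, 0.0 → max 5.2
IV regrets: 0.0, 0.0, 0.0, 2.8 → max 2.8
Smallest max regret = 2.8 → IV.

IV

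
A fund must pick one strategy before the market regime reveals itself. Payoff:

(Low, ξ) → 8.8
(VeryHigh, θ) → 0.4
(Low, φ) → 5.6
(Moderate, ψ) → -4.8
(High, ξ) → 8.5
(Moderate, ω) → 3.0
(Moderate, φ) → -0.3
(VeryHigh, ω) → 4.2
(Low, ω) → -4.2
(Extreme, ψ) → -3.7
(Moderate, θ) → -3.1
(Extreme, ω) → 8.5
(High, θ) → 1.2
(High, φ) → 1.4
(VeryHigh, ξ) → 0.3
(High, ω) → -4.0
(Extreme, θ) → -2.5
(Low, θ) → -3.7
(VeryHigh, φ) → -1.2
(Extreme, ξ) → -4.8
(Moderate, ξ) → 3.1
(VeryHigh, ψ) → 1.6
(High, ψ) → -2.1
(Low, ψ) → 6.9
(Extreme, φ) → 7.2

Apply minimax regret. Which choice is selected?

Column bests: θ=1.2, φ=7.2, ψ=6.9, ω=8.5, ξ=8.8.
Low regrets: 4.9, 1.6, 0.0, 12.7, 0.0 → max 12.7
Moderate regrets: 4.3, 7.5, 11.7, 5.5, 5.7 → max 11.7
High regrets: 0.0, 5.8, 9.0, 12.5, 0.3 → max 12.5
VeryHigh regrets: 0.8, 8.4, 5.3, 4.3, 8.5 → max 8.5
Extreme regrets: 3.7, 0.0, 10.6, 0.0, 13.6 → max 13.6
Smallest max regret = 8.5 → VeryHigh.

VeryHigh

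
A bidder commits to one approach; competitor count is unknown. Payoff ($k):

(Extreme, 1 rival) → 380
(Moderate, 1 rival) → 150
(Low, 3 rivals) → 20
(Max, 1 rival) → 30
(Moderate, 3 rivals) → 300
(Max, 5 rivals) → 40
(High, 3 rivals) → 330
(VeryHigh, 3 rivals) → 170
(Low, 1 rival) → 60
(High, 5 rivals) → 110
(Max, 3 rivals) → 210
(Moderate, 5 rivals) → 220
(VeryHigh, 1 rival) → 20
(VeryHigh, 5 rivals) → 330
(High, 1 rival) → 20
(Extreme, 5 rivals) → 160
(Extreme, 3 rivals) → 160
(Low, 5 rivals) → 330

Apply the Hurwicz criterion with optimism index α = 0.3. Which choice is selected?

Extreme

Low: 0.3·330 + 0.7·20 = 113
Moderate: 0.3·300 + 0.7·150 = 195
High: 0.3·330 + 0.7·20 = 113
VeryHigh: 0.3·330 + 0.7·20 = 113
Extreme: 0.3·380 + 0.7·160 = 226
Max: 0.3·210 + 0.7·30 = 84
Highest Hurwicz score = 226 → Extreme.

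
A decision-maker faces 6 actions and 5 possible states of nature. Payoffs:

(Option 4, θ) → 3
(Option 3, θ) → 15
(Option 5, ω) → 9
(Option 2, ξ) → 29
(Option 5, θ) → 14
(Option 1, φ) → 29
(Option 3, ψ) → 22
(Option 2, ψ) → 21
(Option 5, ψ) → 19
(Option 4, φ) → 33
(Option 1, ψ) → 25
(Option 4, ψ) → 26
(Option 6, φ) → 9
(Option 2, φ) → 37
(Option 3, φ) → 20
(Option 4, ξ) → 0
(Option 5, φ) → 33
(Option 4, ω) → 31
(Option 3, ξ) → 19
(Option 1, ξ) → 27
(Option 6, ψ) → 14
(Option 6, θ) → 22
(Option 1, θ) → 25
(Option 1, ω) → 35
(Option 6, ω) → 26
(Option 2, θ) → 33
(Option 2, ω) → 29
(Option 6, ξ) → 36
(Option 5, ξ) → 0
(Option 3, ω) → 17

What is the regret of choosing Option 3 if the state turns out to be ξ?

17

Best payoff under ξ is 36.
Regret = 36 − 19 = 17.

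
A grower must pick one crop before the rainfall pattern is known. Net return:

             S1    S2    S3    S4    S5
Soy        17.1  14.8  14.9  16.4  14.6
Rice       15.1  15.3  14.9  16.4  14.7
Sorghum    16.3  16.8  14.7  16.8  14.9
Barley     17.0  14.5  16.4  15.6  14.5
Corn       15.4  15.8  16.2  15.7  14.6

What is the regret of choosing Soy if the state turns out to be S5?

Best payoff under S5 is 14.9.
Regret = 14.9 − 14.6 = 0.3.

0.3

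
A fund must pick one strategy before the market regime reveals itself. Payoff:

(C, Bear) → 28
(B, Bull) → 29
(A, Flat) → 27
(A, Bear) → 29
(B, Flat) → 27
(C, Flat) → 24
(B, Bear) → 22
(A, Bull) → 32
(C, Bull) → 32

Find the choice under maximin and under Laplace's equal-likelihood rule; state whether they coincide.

maximin → A; laplace → A (agree)

Row minima: A=27, B=22, C=24
Best worst-case = 27 → A.
Row averages: A=88/3, B=26, C=28
Highest average = 88/3 → A.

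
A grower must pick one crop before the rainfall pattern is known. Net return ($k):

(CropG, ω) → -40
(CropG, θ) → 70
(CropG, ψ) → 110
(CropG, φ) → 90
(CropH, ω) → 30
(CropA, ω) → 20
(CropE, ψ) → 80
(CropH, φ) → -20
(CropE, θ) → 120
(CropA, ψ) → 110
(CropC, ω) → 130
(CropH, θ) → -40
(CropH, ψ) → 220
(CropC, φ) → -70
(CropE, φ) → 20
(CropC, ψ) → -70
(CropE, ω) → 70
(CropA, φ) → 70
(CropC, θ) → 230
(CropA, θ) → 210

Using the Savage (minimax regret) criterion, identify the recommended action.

Column bests: θ=230, φ=90, ψ=220, ω=130.
CropH regrets: 270, 110, 0, 100 → max 270
CropE regrets: 110, 70, 140, 60 → max 140
CropG regrets: 160, 0, 110, 170 → max 170
CropC regrets: 0, 160, 290, 0 → max 290
CropA regrets: 20, 20, 110, 110 → max 110
Smallest max regret = 110 → CropA.

CropA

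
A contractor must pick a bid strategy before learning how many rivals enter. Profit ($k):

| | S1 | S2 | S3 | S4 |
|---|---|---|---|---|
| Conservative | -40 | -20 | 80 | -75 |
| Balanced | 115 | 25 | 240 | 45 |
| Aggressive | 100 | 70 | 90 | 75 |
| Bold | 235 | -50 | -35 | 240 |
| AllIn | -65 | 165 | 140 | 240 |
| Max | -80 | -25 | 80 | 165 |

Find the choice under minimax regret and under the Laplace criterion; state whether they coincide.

Column bests: S1=235, S2=165, S3=240, S4=240.
Conservative regrets: 275, 185, 160, 315 → max 315
Balanced regrets: 120, 140, 0, 195 → max 195
Aggressive regrets: 135, 95, 150, 165 → max 165
Bold regrets: 0, 215, 275, 0 → max 275
AllIn regrets: 300, 0, 100, 0 → max 300
Max regrets: 315, 190, 160, 75 → max 315
Smallest max regret = 165 → Aggressive.
Row averages: Conservative=-13.75, Balanced=106.25, Aggressive=83.75, Bold=97.5, AllIn=120, Max=35
Highest average = 120 → AllIn.

minimax regret → Aggressive; laplace → AllIn (disagree)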